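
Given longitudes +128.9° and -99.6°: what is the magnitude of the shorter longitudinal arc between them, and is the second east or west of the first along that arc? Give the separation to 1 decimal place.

131.5° east

Raw difference: -99.6 − 128.9 = -228.5°.
Normalise into (−180°, 180°]: -228.5° + 360° = 131.5°.
Positive ⇒ the second point lies to the east; separation 131.5°.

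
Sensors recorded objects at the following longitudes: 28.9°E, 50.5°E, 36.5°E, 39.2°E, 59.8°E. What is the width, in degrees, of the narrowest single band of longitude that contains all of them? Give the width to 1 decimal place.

30.9°

Sort the longitudes: +28.9°, +36.5°, +39.2°, +50.5°, +59.8°.
Eastward gaps between consecutive values (wrapping around): 7.6°, 2.7°, 11.3°, 9.3°, 329.1°.
Largest gap = 329.1° ⇒ minimal covering band is its complement: 360° − 329.1° = 30.9°.
Band runs from +28.9° eastward to +59.8°.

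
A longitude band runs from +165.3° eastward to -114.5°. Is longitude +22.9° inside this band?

No

Band width going east from +165.3° to -114.5°: ((-114.5 − 165.3) mod 360) = 80.2°.
Offset of +22.9° east of the west edge: ((22.9 − 165.3) mod 360) = 217.6°.
217.6° > 80.2° ⇒ outside.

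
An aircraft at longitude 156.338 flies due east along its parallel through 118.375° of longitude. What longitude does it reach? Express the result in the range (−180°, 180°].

-85.287°

Start at +156.338°; shift +118.375° → +274.713°.
+274.713° lies outside (−180°, 180°]; subtract 360° → -85.287°.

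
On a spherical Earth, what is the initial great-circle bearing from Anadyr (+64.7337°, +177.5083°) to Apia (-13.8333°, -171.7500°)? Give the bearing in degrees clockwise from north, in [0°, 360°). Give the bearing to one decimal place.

Δλ = -171.7500 − 177.5083 = -349.2583°; wrapped into (−180°, 180°]: 10.7417°.
θ = atan2( sin Δλ · cos φ₂ , cos φ₁ · sin φ₂ − sin φ₁ · cos φ₂ · cos Δλ )
  = atan2(0.18098, -0.96477) = 169.376° → normalised to [0°, 360°): 169.376°.

169.4°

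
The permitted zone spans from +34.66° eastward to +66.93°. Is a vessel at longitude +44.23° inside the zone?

Yes

Band width going east from +34.66° to +66.93°: ((66.93 − 34.66) mod 360) = 32.27°.
Offset of +44.23° east of the west edge: ((44.23 − 34.66) mod 360) = 9.57°.
9.57° ≤ 32.27° ⇒ inside.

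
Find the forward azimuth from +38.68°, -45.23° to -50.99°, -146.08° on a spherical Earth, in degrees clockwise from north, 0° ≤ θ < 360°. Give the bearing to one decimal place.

Δλ = -146.08 − -45.23 = -100.85°.
θ = atan2( sin Δλ · cos φ₂ , cos φ₁ · sin φ₂ − sin φ₁ · cos φ₂ · cos Δλ )
  = atan2(-0.61820, -0.53254) = -130.743° → normalised to [0°, 360°): 229.257°.

229.3°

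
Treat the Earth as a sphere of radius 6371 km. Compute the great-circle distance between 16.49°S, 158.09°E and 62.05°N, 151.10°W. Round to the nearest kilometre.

9796 km

Δλ = -151.10 − 158.09 = -309.19°; wrapped into (−180°, 180°]: 50.81°.
Δφ = 62.05 − -16.49 = 78.54°.
a = sin²(Δφ/2) + cos φ₁ · cos φ₂ · sin²(Δλ/2) = 0.483376.
c = 2·atan2(√a, √(1−a)) = 1.53754 rad → d = 6371·c ≈ 9795.68 km.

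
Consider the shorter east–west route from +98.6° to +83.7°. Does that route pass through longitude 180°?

No

Signed shortest Δλ = ((83.7 − 98.6 + 180) mod 360) − 180 = -14.9°.
Going west by 14.9° from +98.6° reaches +83.7° without touching 180°.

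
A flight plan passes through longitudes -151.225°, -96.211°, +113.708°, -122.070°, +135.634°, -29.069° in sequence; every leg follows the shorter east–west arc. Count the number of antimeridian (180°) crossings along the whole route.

Leg 1: -151.225° → -96.211°, shortest Δλ = 55.014° (east) — does not cross 180°.
Leg 2: -96.211° → +113.708°, shortest Δλ = -150.081° (west) — crosses 180°.
Leg 3: +113.708° → -122.070°, shortest Δλ = 124.222° (east) — crosses 180°.
Leg 4: -122.070° → +135.634°, shortest Δλ = -102.296° (west) — crosses 180°.
Leg 5: +135.634° → -29.069°, shortest Δλ = -164.703° (west) — does not cross 180°.
Total crossings: 3.

3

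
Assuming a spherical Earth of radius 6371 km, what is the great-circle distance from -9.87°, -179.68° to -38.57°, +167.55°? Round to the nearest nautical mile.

1855 nmi

Δλ = 167.55 − -179.68 = 347.23°; wrapped into (−180°, 180°]: -12.77°.
Δφ = -38.57 − -9.87 = -28.70°.
a = sin²(Δφ/2) + cos φ₁ · cos φ₂ · sin²(Δλ/2) = 0.070953.
c = 2·atan2(√a, √(1−a)) = 0.53925 rad → d = 6371·c ≈ 3435.57 km ≈ 1855.06 nmi.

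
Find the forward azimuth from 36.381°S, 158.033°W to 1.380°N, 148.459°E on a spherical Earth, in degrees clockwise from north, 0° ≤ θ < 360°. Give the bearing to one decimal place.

294.8°

Δλ = 148.459 − -158.033 = 306.492°; wrapped into (−180°, 180°]: -53.508°.
θ = atan2( sin Δλ · cos φ₂ , cos φ₁ · sin φ₂ − sin φ₁ · cos φ₂ · cos Δλ )
  = atan2(-0.80371, 0.37204) = -65.160° → normalised to [0°, 360°): 294.840°.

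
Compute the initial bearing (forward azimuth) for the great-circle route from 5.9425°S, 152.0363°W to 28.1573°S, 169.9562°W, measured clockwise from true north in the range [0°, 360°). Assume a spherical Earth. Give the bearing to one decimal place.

215.3°

Δλ = -169.9562 − -152.0363 = -17.9199°.
θ = atan2( sin Δλ · cos φ₂ , cos φ₁ · sin φ₂ − sin φ₁ · cos φ₂ · cos Δλ )
  = atan2(-0.27127, -0.38251) = -144.656° → normalised to [0°, 360°): 215.344°.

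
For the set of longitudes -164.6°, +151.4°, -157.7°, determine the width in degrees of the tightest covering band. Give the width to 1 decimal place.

Sort the longitudes: -164.6°, -157.7°, +151.4°.
Eastward gaps between consecutive values (wrapping around): 6.9°, 309.1°, 44.0°.
Largest gap = 309.1° ⇒ minimal covering band is its complement: 360° − 309.1° = 50.9°.
Band runs from +151.4° eastward to -157.7°, crossing the antimeridian.

50.9°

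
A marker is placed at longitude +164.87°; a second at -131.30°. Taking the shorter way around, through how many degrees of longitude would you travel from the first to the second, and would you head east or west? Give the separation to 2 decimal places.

63.83° east

Raw difference: -131.30 − 164.87 = -296.17°.
Normalise into (−180°, 180°]: -296.17° + 360° = 63.83°.
Positive ⇒ the second point lies to the east; separation 63.83°.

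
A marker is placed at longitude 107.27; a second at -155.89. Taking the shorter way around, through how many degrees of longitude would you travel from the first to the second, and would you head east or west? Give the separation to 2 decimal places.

96.84° east

Raw difference: -155.89 − 107.27 = -263.16°.
Normalise into (−180°, 180°]: -263.16° + 360° = 96.84°.
Positive ⇒ the second point lies to the east; separation 96.84°.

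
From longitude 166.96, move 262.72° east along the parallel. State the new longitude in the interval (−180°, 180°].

Start at +166.96°; shift +262.72° → +429.68°.
+429.68° lies outside (−180°, 180°]; subtract 360° → +69.68°.

+69.68°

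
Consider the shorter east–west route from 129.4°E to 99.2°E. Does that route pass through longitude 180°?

No

Signed shortest Δλ = ((99.2 − 129.4 + 180) mod 360) − 180 = -30.2°.
Going west by 30.2° from +129.4° reaches +99.2° without touching 180°.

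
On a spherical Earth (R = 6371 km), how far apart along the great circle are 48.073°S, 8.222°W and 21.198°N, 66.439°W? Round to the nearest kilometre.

9631 km

Δλ = -66.439 − -8.222 = -58.217°.
Δφ = 21.198 − -48.073 = 69.271°.
a = sin²(Δφ/2) + cos φ₁ · cos φ₂ · sin²(Δλ/2) = 0.470451.
c = 2·atan2(√a, √(1−a)) = 1.51166 rad → d = 6371·c ≈ 9630.81 km.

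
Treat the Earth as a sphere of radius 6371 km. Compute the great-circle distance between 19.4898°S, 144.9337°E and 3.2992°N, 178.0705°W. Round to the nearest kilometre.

Δλ = -178.0705 − 144.9337 = -323.0042°; wrapped into (−180°, 180°]: 36.9958°.
Δφ = 3.2992 − -19.4898 = 22.7890°.
a = sin²(Δφ/2) + cos φ₁ · cos φ₂ · sin²(Δλ/2) = 0.133766.
c = 2·atan2(√a, √(1−a)) = 0.74886 rad → d = 6371·c ≈ 4770.97 km.

4771 km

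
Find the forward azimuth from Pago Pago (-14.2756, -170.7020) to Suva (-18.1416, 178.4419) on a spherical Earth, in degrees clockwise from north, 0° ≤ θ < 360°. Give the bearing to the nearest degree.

Δλ = 178.4419 − -170.7020 = 349.1439°; wrapped into (−180°, 180°]: -10.8561°.
θ = atan2( sin Δλ · cos φ₂ , cos φ₁ · sin φ₂ − sin φ₁ · cos φ₂ · cos Δλ )
  = atan2(-0.17898, -0.07162) = -111.808° → normalised to [0°, 360°): 248.192°.

248°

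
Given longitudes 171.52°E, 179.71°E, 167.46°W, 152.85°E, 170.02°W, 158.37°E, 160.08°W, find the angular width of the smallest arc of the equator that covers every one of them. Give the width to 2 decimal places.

Sort the longitudes: -170.02°, -167.46°, -160.08°, +152.85°, +158.37°, +171.52°, +179.71°.
Eastward gaps between consecutive values (wrapping around): 2.56°, 7.38°, 312.93°, 5.52°, 13.15°, 8.19°, 10.27°.
Largest gap = 312.93° ⇒ minimal covering band is its complement: 360° − 312.93° = 47.07°.
Band runs from +152.85° eastward to -160.08°, crossing the antimeridian.

47.07°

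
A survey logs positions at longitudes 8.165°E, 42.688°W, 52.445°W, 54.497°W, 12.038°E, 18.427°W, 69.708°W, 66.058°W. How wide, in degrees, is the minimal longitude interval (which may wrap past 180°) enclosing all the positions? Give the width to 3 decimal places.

Sort the longitudes: -69.708°, -66.058°, -54.497°, -52.445°, -42.688°, -18.427°, +8.165°, +12.038°.
Eastward gaps between consecutive values (wrapping around): 3.650°, 11.561°, 2.052°, 9.757°, 24.261°, 26.592°, 3.873°, 278.254°.
Largest gap = 278.254° ⇒ minimal covering band is its complement: 360° − 278.254° = 81.746°.
Band runs from -69.708° eastward to +12.038°.

81.746°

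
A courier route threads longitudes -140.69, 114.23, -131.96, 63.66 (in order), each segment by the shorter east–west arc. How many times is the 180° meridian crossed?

3

Leg 1: -140.69° → +114.23°, shortest Δλ = -105.08° (west) — crosses 180°.
Leg 2: +114.23° → -131.96°, shortest Δλ = 113.81° (east) — crosses 180°.
Leg 3: -131.96° → +63.66°, shortest Δλ = -164.38° (west) — crosses 180°.
Total crossings: 3.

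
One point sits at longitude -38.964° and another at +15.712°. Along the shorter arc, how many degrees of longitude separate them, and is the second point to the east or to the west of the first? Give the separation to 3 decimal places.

Raw difference: 15.712 − -38.964 = 54.676°.
Normalise into (−180°, 180°]: 54.676° stays 54.676°.
Positive ⇒ the second point lies to the east; separation 54.676°.

54.676° east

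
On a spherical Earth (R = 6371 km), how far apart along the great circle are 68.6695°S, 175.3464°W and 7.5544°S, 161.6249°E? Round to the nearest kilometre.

7003 km

Δλ = 161.6249 − -175.3464 = 336.9713°; wrapped into (−180°, 180°]: -23.0287°.
Δφ = -7.5544 − -68.6695 = 61.1151°.
a = sin²(Δφ/2) + cos φ₁ · cos φ₂ · sin²(Δλ/2) = 0.272842.
c = 2·atan2(√a, √(1−a)) = 1.09919 rad → d = 6371·c ≈ 7002.95 km.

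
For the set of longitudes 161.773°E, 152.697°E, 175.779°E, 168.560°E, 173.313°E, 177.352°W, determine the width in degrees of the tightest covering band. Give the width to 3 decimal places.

Sort the longitudes: -177.352°, +152.697°, +161.773°, +168.560°, +173.313°, +175.779°.
Eastward gaps between consecutive values (wrapping around): 330.049°, 9.076°, 6.787°, 4.753°, 2.466°, 6.869°.
Largest gap = 330.049° ⇒ minimal covering band is its complement: 360° − 330.049° = 29.951°.
Band runs from +152.697° eastward to -177.352°, crossing the antimeridian.

29.951°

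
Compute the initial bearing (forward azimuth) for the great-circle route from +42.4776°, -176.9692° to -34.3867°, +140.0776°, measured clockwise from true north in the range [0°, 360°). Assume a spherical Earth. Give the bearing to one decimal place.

Δλ = 140.0776 − -176.9692 = 317.0468°; wrapped into (−180°, 180°]: -42.9532°.
θ = atan2( sin Δλ · cos φ₂ , cos φ₁ · sin φ₂ − sin φ₁ · cos φ₂ · cos Δλ )
  = atan2(-0.56232, -0.82443) = -145.703° → normalised to [0°, 360°): 214.297°.

214.3°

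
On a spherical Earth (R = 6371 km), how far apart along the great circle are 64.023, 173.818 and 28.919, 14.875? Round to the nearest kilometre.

9517 km

Δλ = 14.875 − 173.818 = -158.943°.
Δφ = 28.919 − 64.023 = -35.104°.
a = sin²(Δφ/2) + cos φ₁ · cos φ₂ · sin²(Δλ/2) = 0.461537.
c = 2·atan2(√a, √(1−a)) = 1.49379 rad → d = 6371·c ≈ 9516.96 km.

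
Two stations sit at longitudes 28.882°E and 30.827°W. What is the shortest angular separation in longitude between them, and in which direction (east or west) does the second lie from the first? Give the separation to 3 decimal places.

Raw difference: -30.827 − 28.882 = -59.709°.
Normalise into (−180°, 180°]: -59.709° stays -59.709°.
Negative ⇒ the second point lies to the west; separation 59.709°.

59.709° west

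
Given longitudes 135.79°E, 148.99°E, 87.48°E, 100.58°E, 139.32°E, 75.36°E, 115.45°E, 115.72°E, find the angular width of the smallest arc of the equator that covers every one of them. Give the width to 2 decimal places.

Sort the longitudes: +75.36°, +87.48°, +100.58°, +115.45°, +115.72°, +135.79°, +139.32°, +148.99°.
Eastward gaps between consecutive values (wrapping around): 12.12°, 13.10°, 14.87°, 0.27°, 20.07°, 3.53°, 9.67°, 286.37°.
Largest gap = 286.37° ⇒ minimal covering band is its complement: 360° − 286.37° = 73.63°.
Band runs from +75.36° eastward to +148.99°.

73.63°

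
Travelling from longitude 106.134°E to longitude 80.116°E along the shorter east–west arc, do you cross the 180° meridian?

No

Signed shortest Δλ = ((80.116 − 106.134 + 180) mod 360) − 180 = -26.018°.
Going west by 26.018° from +106.134° reaches +80.116° without touching 180°.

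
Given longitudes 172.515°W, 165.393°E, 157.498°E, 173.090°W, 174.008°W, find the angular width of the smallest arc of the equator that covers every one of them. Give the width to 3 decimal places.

Sort the longitudes: -174.008°, -173.090°, -172.515°, +157.498°, +165.393°.
Eastward gaps between consecutive values (wrapping around): 0.918°, 0.575°, 330.013°, 7.895°, 20.599°.
Largest gap = 330.013° ⇒ minimal covering band is its complement: 360° − 330.013° = 29.987°.
Band runs from +157.498° eastward to -172.515°, crossing the antimeridian.

29.987°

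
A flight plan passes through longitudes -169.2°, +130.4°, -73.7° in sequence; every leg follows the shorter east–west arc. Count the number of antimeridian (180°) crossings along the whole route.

Leg 1: -169.2° → +130.4°, shortest Δλ = -60.4° (west) — crosses 180°.
Leg 2: +130.4° → -73.7°, shortest Δλ = 155.9° (east) — crosses 180°.
Total crossings: 2.

2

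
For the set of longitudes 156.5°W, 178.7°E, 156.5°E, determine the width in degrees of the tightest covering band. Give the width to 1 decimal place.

47.0°

Sort the longitudes: -156.5°, +156.5°, +178.7°.
Eastward gaps between consecutive values (wrapping around): 313.0°, 22.2°, 24.8°.
Largest gap = 313.0° ⇒ minimal covering band is its complement: 360° − 313.0° = 47.0°.
Band runs from +156.5° eastward to -156.5°, crossing the antimeridian.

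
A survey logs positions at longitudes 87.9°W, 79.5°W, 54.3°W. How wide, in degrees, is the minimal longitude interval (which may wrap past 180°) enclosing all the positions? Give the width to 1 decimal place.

33.6°

Sort the longitudes: -87.9°, -79.5°, -54.3°.
Eastward gaps between consecutive values (wrapping around): 8.4°, 25.2°, 326.4°.
Largest gap = 326.4° ⇒ minimal covering band is its complement: 360° − 326.4° = 33.6°.
Band runs from -87.9° eastward to -54.3°.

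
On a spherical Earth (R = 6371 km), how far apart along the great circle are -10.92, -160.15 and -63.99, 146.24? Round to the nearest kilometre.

Δλ = 146.24 − -160.15 = 306.39°; wrapped into (−180°, 180°]: -53.61°.
Δφ = -63.99 − -10.92 = -53.07°.
a = sin²(Δφ/2) + cos φ₁ · cos φ₂ · sin²(Δλ/2) = 0.287145.
c = 2·atan2(√a, √(1−a)) = 1.13105 rad → d = 6371·c ≈ 7205.92 km.

7206 km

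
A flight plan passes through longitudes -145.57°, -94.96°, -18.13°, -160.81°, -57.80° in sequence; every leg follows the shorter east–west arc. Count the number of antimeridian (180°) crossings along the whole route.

Leg 1: -145.57° → -94.96°, shortest Δλ = 50.61° (east) — does not cross 180°.
Leg 2: -94.96° → -18.13°, shortest Δλ = 76.83° (east) — does not cross 180°.
Leg 3: -18.13° → -160.81°, shortest Δλ = -142.68° (west) — does not cross 180°.
Leg 4: -160.81° → -57.80°, shortest Δλ = 103.01° (east) — does not cross 180°.
Total crossings: 0.

0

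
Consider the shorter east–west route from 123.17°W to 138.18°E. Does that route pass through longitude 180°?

Yes

Naïve |138.18 − -123.17| = 261.35° > 180°, so the shorter arc goes the other way round — across 180°.
Signed shortest Δλ = ((138.18 − -123.17 + 180) mod 360) − 180 = -98.65°.
Going west by 98.65° from -123.17° passes through 180° before reaching +138.18°.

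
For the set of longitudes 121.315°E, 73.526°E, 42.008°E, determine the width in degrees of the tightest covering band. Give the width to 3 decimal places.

Sort the longitudes: +42.008°, +73.526°, +121.315°.
Eastward gaps between consecutive values (wrapping around): 31.518°, 47.789°, 280.693°.
Largest gap = 280.693° ⇒ minimal covering band is its complement: 360° − 280.693° = 79.307°.
Band runs from +42.008° eastward to +121.315°.

79.307°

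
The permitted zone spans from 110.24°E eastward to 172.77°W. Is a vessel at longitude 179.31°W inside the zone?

Band width going east from +110.24° to -172.77°: ((-172.77 − 110.24) mod 360) = 76.99°.
Offset of -179.31° east of the west edge: ((-179.31 − 110.24) mod 360) = 70.45°.
70.45° ≤ 76.99° ⇒ inside.

Yes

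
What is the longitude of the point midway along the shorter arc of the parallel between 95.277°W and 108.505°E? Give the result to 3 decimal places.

Signed shortest Δλ from -95.277° to +108.505° is -156.218°.
Midpoint longitude = -95.277° + (-156.218°)/2 = -95.277° − 78.109° = -173.386°.
(The naïve average (-95.277 + +108.505)/2 = 6.614° is on the wrong side of the globe.)

173.386°W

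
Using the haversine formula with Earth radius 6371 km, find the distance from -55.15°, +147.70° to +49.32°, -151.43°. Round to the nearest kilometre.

12917 km

Δλ = -151.43 − 147.70 = -299.13°; wrapped into (−180°, 180°]: 60.87°.
Δφ = 49.32 − -55.15 = 104.47°.
a = sin²(Δφ/2) + cos φ₁ · cos φ₂ · sin²(Δλ/2) = 0.720516.
c = 2·atan2(√a, √(1−a)) = 2.02754 rad → d = 6371·c ≈ 12917.48 km.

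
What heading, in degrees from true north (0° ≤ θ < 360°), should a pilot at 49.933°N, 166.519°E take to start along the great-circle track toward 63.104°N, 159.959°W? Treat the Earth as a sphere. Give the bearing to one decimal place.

Δλ = -159.959 − 166.519 = -326.478°; wrapped into (−180°, 180°]: 33.522°.
θ = atan2( sin Δλ · cos φ₂ , cos φ₁ · sin φ₂ − sin φ₁ · cos φ₂ · cos Δλ )
  = atan2(0.24983, 0.28544) = 41.193° → normalised to [0°, 360°): 41.193°.

41.2°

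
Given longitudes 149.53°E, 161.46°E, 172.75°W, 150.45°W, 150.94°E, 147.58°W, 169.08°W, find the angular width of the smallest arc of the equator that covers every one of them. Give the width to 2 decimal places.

Sort the longitudes: -172.75°, -169.08°, -150.45°, -147.58°, +149.53°, +150.94°, +161.46°.
Eastward gaps between consecutive values (wrapping around): 3.67°, 18.63°, 2.87°, 297.11°, 1.41°, 10.52°, 25.79°.
Largest gap = 297.11° ⇒ minimal covering band is its complement: 360° − 297.11° = 62.89°.
Band runs from +149.53° eastward to -147.58°, crossing the antimeridian.

62.89°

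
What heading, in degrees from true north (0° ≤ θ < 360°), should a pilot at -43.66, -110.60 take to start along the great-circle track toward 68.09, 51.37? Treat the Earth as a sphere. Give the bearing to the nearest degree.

15°

Δλ = 51.37 − -110.60 = 161.97°.
θ = atan2( sin Δλ · cos φ₂ , cos φ₁ · sin φ₂ − sin φ₁ · cos φ₂ · cos Δλ )
  = atan2(0.11550, 0.42623) = 15.161° → normalised to [0°, 360°): 15.161°.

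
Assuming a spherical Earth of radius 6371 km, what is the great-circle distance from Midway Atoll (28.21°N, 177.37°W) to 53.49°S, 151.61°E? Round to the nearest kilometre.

9565 km

Δλ = 151.61 − -177.37 = 328.98°; wrapped into (−180°, 180°]: -31.02°.
Δφ = -53.49 − 28.21 = -81.70°.
a = sin²(Δφ/2) + cos φ₁ · cos φ₂ · sin²(Δλ/2) = 0.465312.
c = 2·atan2(√a, √(1−a)) = 1.50136 rad → d = 6371·c ≈ 9565.20 km.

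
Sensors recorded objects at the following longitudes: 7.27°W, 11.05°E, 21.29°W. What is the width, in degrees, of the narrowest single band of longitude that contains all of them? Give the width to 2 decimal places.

32.34°

Sort the longitudes: -21.29°, -7.27°, +11.05°.
Eastward gaps between consecutive values (wrapping around): 14.02°, 18.32°, 327.66°.
Largest gap = 327.66° ⇒ minimal covering band is its complement: 360° − 327.66° = 32.34°.
Band runs from -21.29° eastward to +11.05°.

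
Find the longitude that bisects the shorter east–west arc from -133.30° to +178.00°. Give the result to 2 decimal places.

Signed shortest Δλ from -133.30° to +178.00° is -48.70°.
Midpoint longitude = -133.30° + (-48.70°)/2 = -133.30° − 24.35° = -157.65°.
(The naïve average (-133.30 + +178.00)/2 = 22.35° is on the wrong side of the globe.)

-157.65°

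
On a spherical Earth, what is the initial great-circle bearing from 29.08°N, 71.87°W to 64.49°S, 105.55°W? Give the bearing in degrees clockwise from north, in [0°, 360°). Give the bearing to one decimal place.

Δλ = -105.55 − -71.87 = -33.68°.
θ = atan2( sin Δλ · cos φ₂ , cos φ₁ · sin φ₂ − sin φ₁ · cos φ₂ · cos Δλ )
  = atan2(-0.23883, -0.96292) = -166.070° → normalised to [0°, 360°): 193.930°.

193.9°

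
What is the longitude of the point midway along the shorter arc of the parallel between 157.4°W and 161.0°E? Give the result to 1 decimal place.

Signed shortest Δλ from -157.4° to +161.0° is -41.6°.
Midpoint longitude = -157.4° + (-41.6°)/2 = -157.4° − 20.8° = -178.2°.
(The naïve average (-157.4 + +161.0)/2 = 1.8° is on the wrong side of the globe.)

178.2°W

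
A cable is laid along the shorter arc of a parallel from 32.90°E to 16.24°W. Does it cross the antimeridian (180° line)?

Signed shortest Δλ = ((-16.24 − 32.90 + 180) mod 360) − 180 = -49.14°.
Going west by 49.14° from +32.90° reaches -16.24° without touching 180°.

No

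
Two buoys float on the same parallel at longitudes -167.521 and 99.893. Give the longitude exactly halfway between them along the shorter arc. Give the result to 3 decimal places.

+146.186°

Signed shortest Δλ from -167.521° to +99.893° is -92.586°.
Midpoint longitude = -167.521° + (-92.586°)/2 = -167.521° − 46.293° = -213.814°.
Normalise into (−180°, 180°]: +146.186°.
(The naïve average (-167.521 + +99.893)/2 = -33.814° is on the wrong side of the globe.)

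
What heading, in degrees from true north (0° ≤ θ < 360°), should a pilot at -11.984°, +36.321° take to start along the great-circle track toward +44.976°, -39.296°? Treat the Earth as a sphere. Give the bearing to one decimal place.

316.7°

Δλ = -39.296 − 36.321 = -75.617°.
θ = atan2( sin Δλ · cos φ₂ , cos φ₁ · sin φ₂ − sin φ₁ · cos φ₂ · cos Δλ )
  = atan2(-0.68523, 0.72789) = -43.271° → normalised to [0°, 360°): 316.729°.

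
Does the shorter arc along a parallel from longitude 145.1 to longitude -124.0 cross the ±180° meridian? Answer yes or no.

Yes

Naïve |-124.0 − 145.1| = 269.1° > 180°, so the shorter arc goes the other way round — across 180°.
Signed shortest Δλ = ((-124.0 − 145.1 + 180) mod 360) − 180 = 90.9°.
Going east by 90.9° from +145.1° passes through 180° before reaching -124.0°.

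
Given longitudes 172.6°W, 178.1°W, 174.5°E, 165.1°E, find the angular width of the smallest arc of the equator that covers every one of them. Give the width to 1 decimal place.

22.3°

Sort the longitudes: -178.1°, -172.6°, +165.1°, +174.5°.
Eastward gaps between consecutive values (wrapping around): 5.5°, 337.7°, 9.4°, 7.4°.
Largest gap = 337.7° ⇒ minimal covering band is its complement: 360° − 337.7° = 22.3°.
Band runs from +165.1° eastward to -172.6°, crossing the antimeridian.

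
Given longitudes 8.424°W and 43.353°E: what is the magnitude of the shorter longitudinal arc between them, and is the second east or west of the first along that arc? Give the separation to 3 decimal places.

Raw difference: 43.353 − -8.424 = 51.777°.
Normalise into (−180°, 180°]: 51.777° stays 51.777°.
Positive ⇒ the second point lies to the east; separation 51.777°.

51.777° east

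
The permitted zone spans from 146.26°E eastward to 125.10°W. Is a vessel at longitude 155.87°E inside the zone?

Band width going east from +146.26° to -125.10°: ((-125.10 − 146.26) mod 360) = 88.64°.
Offset of +155.87° east of the west edge: ((155.87 − 146.26) mod 360) = 9.61°.
9.61° ≤ 88.64° ⇒ inside.

Yes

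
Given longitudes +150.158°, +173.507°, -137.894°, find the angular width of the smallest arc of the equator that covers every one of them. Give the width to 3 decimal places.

Sort the longitudes: -137.894°, +150.158°, +173.507°.
Eastward gaps between consecutive values (wrapping around): 288.052°, 23.349°, 48.599°.
Largest gap = 288.052° ⇒ minimal covering band is its complement: 360° − 288.052° = 71.948°.
Band runs from +150.158° eastward to -137.894°, crossing the antimeridian.

71.948°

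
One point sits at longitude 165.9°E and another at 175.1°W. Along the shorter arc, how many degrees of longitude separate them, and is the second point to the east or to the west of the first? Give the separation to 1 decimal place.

19.0° east

Raw difference: -175.1 − 165.9 = -341.0°.
Normalise into (−180°, 180°]: -341.0° + 360° = 19.0°.
Positive ⇒ the second point lies to the east; separation 19.0°.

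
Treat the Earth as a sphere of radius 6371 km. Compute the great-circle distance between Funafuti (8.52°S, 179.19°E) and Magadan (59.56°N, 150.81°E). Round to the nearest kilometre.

Δλ = 150.81 − 179.19 = -28.38°.
Δφ = 59.56 − -8.52 = 68.08°.
a = sin²(Δφ/2) + cos φ₁ · cos φ₂ · sin²(Δλ/2) = 0.343453.
c = 2·atan2(√a, √(1−a)) = 1.25235 rad → d = 6371·c ≈ 7978.71 km.

7979 km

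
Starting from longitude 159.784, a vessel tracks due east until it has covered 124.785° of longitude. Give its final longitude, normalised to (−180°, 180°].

-75.431°

Start at +159.784°; shift +124.785° → +284.569°.
+284.569° lies outside (−180°, 180°]; subtract 360° → -75.431°.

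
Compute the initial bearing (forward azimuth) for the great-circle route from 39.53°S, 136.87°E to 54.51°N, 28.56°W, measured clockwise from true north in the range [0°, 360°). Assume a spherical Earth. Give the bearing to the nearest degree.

332°

Δλ = -28.56 − 136.87 = -165.43°.
θ = atan2( sin Δλ · cos φ₂ , cos φ₁ · sin φ₂ − sin φ₁ · cos φ₂ · cos Δλ )
  = atan2(-0.14605, 0.27037) = -28.377° → normalised to [0°, 360°): 331.623°.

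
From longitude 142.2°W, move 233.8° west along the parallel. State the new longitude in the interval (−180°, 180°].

Start at -142.2°; shift −233.8° → -376.0°.
-376.0° lies outside (−180°, 180°]; add 360° → -16.0°.

16.0°W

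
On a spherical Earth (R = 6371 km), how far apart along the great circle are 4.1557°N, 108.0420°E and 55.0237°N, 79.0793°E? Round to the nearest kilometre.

6224 km

Δλ = 79.0793 − 108.0420 = -28.9627°.
Δφ = 55.0237 − 4.1557 = 50.8680°.
a = sin²(Δφ/2) + cos φ₁ · cos φ₂ · sin²(Δλ/2) = 0.220197.
c = 2·atan2(√a, √(1−a)) = 0.97689 rad → d = 6371·c ≈ 6223.74 km.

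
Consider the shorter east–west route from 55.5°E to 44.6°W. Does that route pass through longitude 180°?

No

Signed shortest Δλ = ((-44.6 − 55.5 + 180) mod 360) − 180 = -100.1°.
Going west by 100.1° from +55.5° reaches -44.6° without touching 180°.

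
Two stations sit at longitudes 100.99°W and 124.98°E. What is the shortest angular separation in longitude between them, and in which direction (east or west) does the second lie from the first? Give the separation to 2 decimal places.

134.03° west

Raw difference: 124.98 − -100.99 = 225.97°.
Normalise into (−180°, 180°]: 225.97° − 360° = -134.03°.
Negative ⇒ the second point lies to the west; separation 134.03°.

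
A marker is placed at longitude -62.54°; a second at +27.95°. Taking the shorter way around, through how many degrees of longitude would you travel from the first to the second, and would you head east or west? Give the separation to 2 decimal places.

Raw difference: 27.95 − -62.54 = 90.49°.
Normalise into (−180°, 180°]: 90.49° stays 90.49°.
Positive ⇒ the second point lies to the east; separation 90.49°.

90.49° east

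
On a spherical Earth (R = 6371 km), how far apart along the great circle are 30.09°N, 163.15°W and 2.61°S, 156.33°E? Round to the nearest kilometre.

5631 km

Δλ = 156.33 − -163.15 = 319.48°; wrapped into (−180°, 180°]: -40.52°.
Δφ = -2.61 − 30.09 = -32.70°.
a = sin²(Δφ/2) + cos φ₁ · cos φ₂ · sin²(Δλ/2) = 0.182888.
c = 2·atan2(√a, √(1−a)) = 0.88379 rad → d = 6371·c ≈ 5630.64 km.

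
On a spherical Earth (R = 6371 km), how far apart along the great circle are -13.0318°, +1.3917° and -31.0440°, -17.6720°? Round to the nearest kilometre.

2796 km

Δλ = -17.6720 − 1.3917 = -19.0637°.
Δφ = -31.0440 − -13.0318 = -18.0122°.
a = sin²(Δφ/2) + cos φ₁ · cos φ₂ · sin²(Δλ/2) = 0.047394.
c = 2·atan2(√a, √(1−a)) = 0.43892 rad → d = 6371·c ≈ 2796.34 km.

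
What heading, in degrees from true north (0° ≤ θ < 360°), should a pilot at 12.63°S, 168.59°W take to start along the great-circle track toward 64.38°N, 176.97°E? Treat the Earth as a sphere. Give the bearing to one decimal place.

Δλ = 176.97 − -168.59 = 345.56°; wrapped into (−180°, 180°]: -14.44°.
θ = atan2( sin Δλ · cos φ₂ , cos φ₁ · sin φ₂ − sin φ₁ · cos φ₂ · cos Δλ )
  = atan2(-0.10783, 0.97142) = -6.334° → normalised to [0°, 360°): 353.666°.

353.7°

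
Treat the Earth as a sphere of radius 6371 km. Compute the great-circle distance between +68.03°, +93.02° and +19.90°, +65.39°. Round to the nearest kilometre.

5687 km

Δλ = 65.39 − 93.02 = -27.63°.
Δφ = 19.90 − 68.03 = -48.13°.
a = sin²(Δφ/2) + cos φ₁ · cos φ₂ · sin²(Δλ/2) = 0.186337.
c = 2·atan2(√a, √(1−a)) = 0.89268 rad → d = 6371·c ≈ 5687.28 km.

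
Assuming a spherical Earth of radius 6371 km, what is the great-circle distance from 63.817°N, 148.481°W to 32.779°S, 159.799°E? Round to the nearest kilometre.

11657 km

Δλ = 159.799 − -148.481 = 308.280°; wrapped into (−180°, 180°]: -51.720°.
Δφ = -32.779 − 63.817 = -96.596°.
a = sin²(Δφ/2) + cos φ₁ · cos φ₂ · sin²(Δλ/2) = 0.628012.
c = 2·atan2(√a, √(1−a)) = 1.82970 rad → d = 6371·c ≈ 11657.03 km.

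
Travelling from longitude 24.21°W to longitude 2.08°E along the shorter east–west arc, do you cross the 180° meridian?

Signed shortest Δλ = ((2.08 − -24.21 + 180) mod 360) − 180 = 26.29°.
Going east by 26.29° from -24.21° reaches +2.08° without touching 180°.

No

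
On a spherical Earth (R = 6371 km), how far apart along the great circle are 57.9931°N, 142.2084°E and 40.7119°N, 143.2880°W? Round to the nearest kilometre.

5411 km

Δλ = -143.2880 − 142.2084 = -285.4964°; wrapped into (−180°, 180°]: 74.5036°.
Δφ = 40.7119 − 57.9931 = -17.2812°.
a = sin²(Δφ/2) + cos φ₁ · cos φ₂ · sin²(Δλ/2) = 0.169779.
c = 2·atan2(√a, √(1−a)) = 0.84939 rad → d = 6371·c ≈ 5411.45 km.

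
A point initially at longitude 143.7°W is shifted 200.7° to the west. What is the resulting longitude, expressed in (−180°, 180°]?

Start at -143.7°; shift −200.7° → -344.4°.
-344.4° lies outside (−180°, 180°]; add 360° → +15.6°.

15.6°E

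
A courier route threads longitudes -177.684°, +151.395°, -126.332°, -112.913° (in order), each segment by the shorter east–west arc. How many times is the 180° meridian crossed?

2

Leg 1: -177.684° → +151.395°, shortest Δλ = -30.921° (west) — crosses 180°.
Leg 2: +151.395° → -126.332°, shortest Δλ = 82.273° (east) — crosses 180°.
Leg 3: -126.332° → -112.913°, shortest Δλ = 13.419° (east) — does not cross 180°.
Total crossings: 2.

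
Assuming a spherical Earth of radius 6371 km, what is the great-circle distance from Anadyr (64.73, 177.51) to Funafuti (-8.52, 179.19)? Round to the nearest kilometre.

Δλ = 179.19 − 177.51 = 1.68°.
Δφ = -8.52 − 64.73 = -73.25°.
a = sin²(Δφ/2) + cos φ₁ · cos φ₂ · sin²(Δλ/2) = 0.355993.
c = 2·atan2(√a, √(1−a)) = 1.27864 rad → d = 6371·c ≈ 8146.24 km.

8146 km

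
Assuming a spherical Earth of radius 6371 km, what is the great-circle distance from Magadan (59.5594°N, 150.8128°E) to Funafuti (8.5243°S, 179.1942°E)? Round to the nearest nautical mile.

4308 nmi

Δλ = 179.1942 − 150.8128 = 28.3814°.
Δφ = -8.5243 − 59.5594 = -68.0837°.
a = sin²(Δφ/2) + cos φ₁ · cos φ₂ · sin²(Δλ/2) = 0.343486.
c = 2·atan2(√a, √(1−a)) = 1.25242 rad → d = 6371·c ≈ 7979.15 km ≈ 4308.40 nmi.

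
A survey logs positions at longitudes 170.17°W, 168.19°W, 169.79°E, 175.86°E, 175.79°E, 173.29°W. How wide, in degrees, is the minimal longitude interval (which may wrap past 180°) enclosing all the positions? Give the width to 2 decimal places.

Sort the longitudes: -173.29°, -170.17°, -168.19°, +169.79°, +175.79°, +175.86°.
Eastward gaps between consecutive values (wrapping around): 3.12°, 1.98°, 337.98°, 6.00°, 0.07°, 10.85°.
Largest gap = 337.98° ⇒ minimal covering band is its complement: 360° − 337.98° = 22.02°.
Band runs from +169.79° eastward to -168.19°, crossing the antimeridian.

22.02°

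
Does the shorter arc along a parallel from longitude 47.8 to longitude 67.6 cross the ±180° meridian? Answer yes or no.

No

Signed shortest Δλ = ((67.6 − 47.8 + 180) mod 360) − 180 = 19.8°.
Going east by 19.8° from +47.8° reaches +67.6° without touching 180°.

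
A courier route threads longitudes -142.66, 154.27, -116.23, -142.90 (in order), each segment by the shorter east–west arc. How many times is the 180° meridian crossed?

Leg 1: -142.66° → +154.27°, shortest Δλ = -63.07° (west) — crosses 180°.
Leg 2: +154.27° → -116.23°, shortest Δλ = 89.5° (east) — crosses 180°.
Leg 3: -116.23° → -142.90°, shortest Δλ = -26.67° (west) — does not cross 180°.
Total crossings: 2.

2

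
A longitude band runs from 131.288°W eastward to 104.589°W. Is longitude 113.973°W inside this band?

Yes

Band width going east from -131.288° to -104.589°: ((-104.589 − -131.288) mod 360) = 26.699°.
Offset of -113.973° east of the west edge: ((-113.973 − -131.288) mod 360) = 17.315°.
17.315° ≤ 26.699° ⇒ inside.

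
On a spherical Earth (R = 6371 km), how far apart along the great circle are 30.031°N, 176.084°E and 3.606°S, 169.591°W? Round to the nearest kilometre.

Δλ = -169.591 − 176.084 = -345.675°; wrapped into (−180°, 180°]: 14.325°.
Δφ = -3.606 − 30.031 = -33.637°.
a = sin²(Δφ/2) + cos φ₁ · cos φ₂ · sin²(Δλ/2) = 0.097151.
c = 2·atan2(√a, √(1−a)) = 0.63394 rad → d = 6371·c ≈ 4038.84 km.

4039 km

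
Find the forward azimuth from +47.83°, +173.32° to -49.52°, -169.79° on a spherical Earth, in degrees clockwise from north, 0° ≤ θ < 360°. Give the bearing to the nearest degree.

169°

Δλ = -169.79 − 173.32 = -343.11°; wrapped into (−180°, 180°]: 16.89°.
θ = atan2( sin Δλ · cos φ₂ , cos φ₁ · sin φ₂ − sin φ₁ · cos φ₂ · cos Δλ )
  = atan2(0.18861, -0.97103) = 169.008° → normalised to [0°, 360°): 169.008°.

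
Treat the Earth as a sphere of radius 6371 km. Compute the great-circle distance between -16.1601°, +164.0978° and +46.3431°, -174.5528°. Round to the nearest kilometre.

7273 km

Δλ = -174.5528 − 164.0978 = -338.6506°; wrapped into (−180°, 180°]: 21.3494°.
Δφ = 46.3431 − -16.1601 = 62.5032°.
a = sin²(Δφ/2) + cos φ₁ · cos φ₂ · sin²(Δλ/2) = 0.291901.
c = 2·atan2(√a, √(1−a)) = 1.14154 rad → d = 6371·c ≈ 7272.73 km.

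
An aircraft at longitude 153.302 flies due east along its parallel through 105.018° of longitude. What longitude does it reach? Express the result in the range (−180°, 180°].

-101.680°

Start at +153.302°; shift +105.018° → +258.320°.
+258.320° lies outside (−180°, 180°]; subtract 360° → -101.680°.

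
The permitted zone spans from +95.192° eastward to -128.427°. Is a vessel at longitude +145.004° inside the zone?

Yes

Band width going east from +95.192° to -128.427°: ((-128.427 − 95.192) mod 360) = 136.381°.
Offset of +145.004° east of the west edge: ((145.004 − 95.192) mod 360) = 49.812°.
49.812° ≤ 136.381° ⇒ inside.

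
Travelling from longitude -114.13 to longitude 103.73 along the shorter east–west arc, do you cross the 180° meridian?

Yes

Naïve |103.73 − -114.13| = 217.86° > 180°, so the shorter arc goes the other way round — across 180°.
Signed shortest Δλ = ((103.73 − -114.13 + 180) mod 360) − 180 = -142.14°.
Going west by 142.14° from -114.13° passes through 180° before reaching +103.73°.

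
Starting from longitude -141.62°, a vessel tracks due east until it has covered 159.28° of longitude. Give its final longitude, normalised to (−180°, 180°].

+17.66°

Start at -141.62°; shift +159.28° → +17.66°.
+17.66° already lies in (−180°, 180°].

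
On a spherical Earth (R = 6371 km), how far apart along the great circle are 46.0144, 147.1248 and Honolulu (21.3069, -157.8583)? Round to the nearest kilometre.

Δλ = -157.8583 − 147.1248 = -304.9831°; wrapped into (−180°, 180°]: 55.0169°.
Δφ = 21.3069 − 46.0144 = -24.7075°.
a = sin²(Δφ/2) + cos φ₁ · cos φ₂ · sin²(Δλ/2) = 0.183801.
c = 2·atan2(√a, √(1−a)) = 0.88615 rad → d = 6371·c ≈ 5645.67 km.

5646 km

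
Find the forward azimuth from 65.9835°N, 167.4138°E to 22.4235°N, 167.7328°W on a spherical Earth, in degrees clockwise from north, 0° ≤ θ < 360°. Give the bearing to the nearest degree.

Δλ = -167.7328 − 167.4138 = -335.1466°; wrapped into (−180°, 180°]: 24.8534°.
θ = atan2( sin Δλ · cos φ₂ , cos φ₁ · sin φ₂ − sin φ₁ · cos φ₂ · cos Δλ )
  = atan2(0.38852, -0.61091) = 147.545° → normalised to [0°, 360°): 147.545°.

148°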